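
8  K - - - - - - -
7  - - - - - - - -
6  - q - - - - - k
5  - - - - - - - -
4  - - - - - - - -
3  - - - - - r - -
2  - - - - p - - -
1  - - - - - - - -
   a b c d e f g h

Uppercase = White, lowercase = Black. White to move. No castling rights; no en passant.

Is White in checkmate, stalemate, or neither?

White to move; white king on a8.
In check: no.
King squares — a7: attacked by Qb6; b7: attacked by Qb6; b8: attacked by Qb6.
Legal moves for White: none.
Not in check and no legal moves → stalemate.

stalemate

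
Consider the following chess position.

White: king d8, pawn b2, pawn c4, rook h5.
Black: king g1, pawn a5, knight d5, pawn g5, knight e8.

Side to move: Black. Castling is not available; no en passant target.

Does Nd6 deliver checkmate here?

After Nd6: white king on d8; in check: no.
White is not in check, so this cannot be checkmate.

no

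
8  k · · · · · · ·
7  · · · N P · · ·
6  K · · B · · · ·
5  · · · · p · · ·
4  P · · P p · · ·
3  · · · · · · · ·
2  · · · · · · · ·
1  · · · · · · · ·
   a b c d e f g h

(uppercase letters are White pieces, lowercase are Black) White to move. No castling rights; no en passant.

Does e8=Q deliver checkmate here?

yes

After e8=Q: black king on a8; in check: yes, from the white queen on e8.
King squares — a7: attacked by Ka6; b7: attacked by Ka6; b8: attacked by Bd6.
Black has no legal moves → checkmate.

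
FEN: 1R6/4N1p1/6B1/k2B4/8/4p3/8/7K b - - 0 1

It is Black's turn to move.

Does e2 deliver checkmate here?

After e2: white king on h1; in check: no.
White is not in check, so this cannot be checkmate.

no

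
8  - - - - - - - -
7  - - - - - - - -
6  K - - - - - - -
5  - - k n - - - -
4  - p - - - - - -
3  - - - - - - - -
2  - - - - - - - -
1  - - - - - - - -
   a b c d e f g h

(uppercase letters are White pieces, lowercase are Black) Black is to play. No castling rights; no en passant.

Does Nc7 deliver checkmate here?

no

After Nc7: white king on a6; in check: yes, from the black knight on c7.
White has 3 legal replies: Kb7, Ka7, Ka5.
In check but a legal move exists → not checkmate.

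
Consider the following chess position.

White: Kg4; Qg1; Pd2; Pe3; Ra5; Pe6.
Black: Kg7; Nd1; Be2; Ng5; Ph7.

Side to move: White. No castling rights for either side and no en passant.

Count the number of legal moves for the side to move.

5

White to move; king on g4.
In check: yes, from the black bishop on e2.
Legal moves: Kxg5, Kf5, Kh4, Kf4, Kg3.
Count: 5.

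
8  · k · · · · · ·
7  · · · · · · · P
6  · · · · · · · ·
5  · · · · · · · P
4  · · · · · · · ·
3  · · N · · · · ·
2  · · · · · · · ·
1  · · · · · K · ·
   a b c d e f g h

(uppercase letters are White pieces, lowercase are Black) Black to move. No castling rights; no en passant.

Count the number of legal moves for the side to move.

Black to move; king on b8.
In check: no.
Legal moves: Kc8, Ka8, Kc7, Kb7, Ka7.
Count: 5.

5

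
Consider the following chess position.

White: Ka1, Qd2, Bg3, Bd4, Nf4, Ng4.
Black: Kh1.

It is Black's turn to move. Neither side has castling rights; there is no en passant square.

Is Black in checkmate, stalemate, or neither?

stalemate

Black to move; black king on h1.
In check: no.
King squares — g1: attacked by Bd4; g2: attacked by Qd2; h2: attacked by Qd2.
Legal moves for Black: none.
Not in check and no legal moves → stalemate.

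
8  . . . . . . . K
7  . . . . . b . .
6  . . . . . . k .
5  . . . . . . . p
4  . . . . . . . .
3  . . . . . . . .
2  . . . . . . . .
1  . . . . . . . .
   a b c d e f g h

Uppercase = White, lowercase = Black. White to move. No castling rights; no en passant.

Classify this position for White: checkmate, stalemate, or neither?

White to move; white king on h8.
In check: no.
King squares — g7: attacked by Kg6; h7: attacked by Kg6; g8: attacked by Bf7.
Legal moves for White: none.
Not in check and no legal moves → stalemate.

stalemate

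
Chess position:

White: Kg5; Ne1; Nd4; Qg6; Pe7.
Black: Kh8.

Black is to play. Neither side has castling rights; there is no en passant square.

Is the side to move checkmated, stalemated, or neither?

Black to move; black king on h8.
In check: no.
King squares — g7: attacked by Qg6; h7: attacked by Qg6; g8: attacked by Qg6.
Legal moves for Black: none.
Not in check and no legal moves → stalemate.

stalemate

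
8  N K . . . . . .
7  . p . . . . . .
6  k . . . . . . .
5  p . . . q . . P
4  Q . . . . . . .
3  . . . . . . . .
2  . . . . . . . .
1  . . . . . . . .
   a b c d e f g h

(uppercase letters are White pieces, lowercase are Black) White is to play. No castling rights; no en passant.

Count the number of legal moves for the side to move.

White to move; king on b8.
In check: yes, from the black queen on e5.
Legal moves: Kc8, Nc7+.
Count: 2.

2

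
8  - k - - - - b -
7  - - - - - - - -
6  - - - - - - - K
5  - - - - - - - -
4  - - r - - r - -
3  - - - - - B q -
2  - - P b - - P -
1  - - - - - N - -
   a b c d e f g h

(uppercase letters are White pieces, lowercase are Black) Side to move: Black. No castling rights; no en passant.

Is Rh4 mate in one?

After Rh4: white king on h6; in check: yes, from the black bishop on d2 and the black rook on h4.
King squares — g5: attacked by Bd2; h5: attacked by Rh4; g6: attacked by Qg3; g7: attacked by Qg3; h7: attacked by Rh4.
White has no legal moves → checkmate.

yes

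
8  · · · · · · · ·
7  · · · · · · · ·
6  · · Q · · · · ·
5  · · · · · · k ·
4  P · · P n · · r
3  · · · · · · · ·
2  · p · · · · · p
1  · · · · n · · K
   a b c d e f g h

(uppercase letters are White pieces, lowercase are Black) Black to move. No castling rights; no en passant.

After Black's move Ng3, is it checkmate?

yes

After Ng3: white king on h1; in check: yes, from the black knight on g3.
King squares — g1: attacked by Ph2; g2: attacked by Ne1; h2: attacked by Rh4.
White has no legal moves → checkmate.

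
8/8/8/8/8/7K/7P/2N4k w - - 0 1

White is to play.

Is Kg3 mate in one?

no

After Kg3: black king on h1; in check: no.
Black is not in check, so this cannot be checkmate.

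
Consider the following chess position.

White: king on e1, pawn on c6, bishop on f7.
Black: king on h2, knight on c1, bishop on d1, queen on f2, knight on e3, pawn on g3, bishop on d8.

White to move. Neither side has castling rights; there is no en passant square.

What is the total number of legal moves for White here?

0

White to move; king on e1.
In check: yes, from the black queen on f2.
Legal moves: none.
Count: 0.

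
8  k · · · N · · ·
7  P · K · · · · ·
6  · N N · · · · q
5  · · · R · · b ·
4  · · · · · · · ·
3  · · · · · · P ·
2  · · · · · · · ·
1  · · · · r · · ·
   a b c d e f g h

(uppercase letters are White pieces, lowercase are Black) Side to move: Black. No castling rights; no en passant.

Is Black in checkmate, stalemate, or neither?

checkmate

Black to move; black king on a8.
In check: yes, from the white knight on b6.
King squares — a7: attacked by Nc6; b7: attacked by Kc7; b8: attacked by Nc6.
Legal moves for Black: none.
In check with no legal moves → checkmate.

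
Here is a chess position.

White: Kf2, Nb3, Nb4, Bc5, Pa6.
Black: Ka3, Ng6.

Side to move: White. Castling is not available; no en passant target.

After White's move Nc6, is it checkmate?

After Nc6: black king on a3; in check: yes, from the white bishop on c5.
Black has 4 legal replies: Ka4, Kxb3, Kb2, Ka2.
In check but a legal move exists → not checkmate.

no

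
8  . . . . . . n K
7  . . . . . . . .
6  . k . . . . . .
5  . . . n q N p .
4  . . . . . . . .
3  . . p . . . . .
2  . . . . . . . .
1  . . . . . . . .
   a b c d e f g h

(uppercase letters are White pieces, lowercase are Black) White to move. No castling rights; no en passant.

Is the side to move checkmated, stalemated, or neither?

neither

White to move; white king on h8.
In check: yes, from the black queen on e5.
King squares — g7: attacked by Qe5; h7: available; g8: available.
Legal moves for White: Kxg8, Kh7, Ng7.
White is in check but has 3 legal moves → neither.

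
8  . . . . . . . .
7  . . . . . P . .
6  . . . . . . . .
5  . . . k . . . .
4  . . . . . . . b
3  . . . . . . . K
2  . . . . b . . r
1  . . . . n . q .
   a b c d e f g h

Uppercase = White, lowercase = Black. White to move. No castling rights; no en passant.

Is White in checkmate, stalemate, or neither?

White to move; white king on h3.
In check: yes, from the black rook on h2.
King squares — g2: attacked by Ne1; h2: attacked by Qg1; g3: attacked by Qg1; g4: attacked by Qg1; h4: attacked by Rh2.
Legal moves for White: none.
In check with no legal moves → checkmate.

checkmate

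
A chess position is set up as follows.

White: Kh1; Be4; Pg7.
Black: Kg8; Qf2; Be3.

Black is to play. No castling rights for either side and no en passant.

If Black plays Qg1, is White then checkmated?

After Qg1: white king on h1; in check: yes, from the black queen on g1.
King squares — g1: attacked by Be3; g2: attacked by Qg1; h2: attacked by Qg1.
White has no legal moves → checkmate.

yes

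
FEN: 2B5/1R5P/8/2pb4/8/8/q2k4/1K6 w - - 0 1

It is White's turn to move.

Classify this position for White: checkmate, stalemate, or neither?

checkmate

White to move; white king on b1.
In check: yes, from the black queen on a2.
King squares — a1: attacked by Qa2; c1: attacked by Kd2; a2: attacked by Bd5; b2: attacked by Qa2; c2: attacked by Qa2.
Legal moves for White: none.
In check with no legal moves → checkmate.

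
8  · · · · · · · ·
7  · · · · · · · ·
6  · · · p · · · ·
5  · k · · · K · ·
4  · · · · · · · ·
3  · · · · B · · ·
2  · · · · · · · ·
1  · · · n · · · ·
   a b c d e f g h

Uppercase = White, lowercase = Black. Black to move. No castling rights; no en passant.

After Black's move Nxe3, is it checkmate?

no

After Nxe3: white king on f5; in check: yes, from the black knight on e3.
White has 6 legal replies: Kg6, Kf6, Ke6, Kg5, Kf4, Ke4.
In check but a legal move exists → not checkmate.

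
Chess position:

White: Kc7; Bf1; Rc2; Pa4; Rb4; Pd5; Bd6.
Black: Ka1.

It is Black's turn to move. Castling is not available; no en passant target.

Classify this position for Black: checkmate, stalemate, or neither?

Black to move; black king on a1.
In check: no.
King squares — b1: attacked by Rb4; a2: attacked by Rc2; b2: attacked by Rc2.
Legal moves for Black: none.
Not in check and no legal moves → stalemate.

stalemate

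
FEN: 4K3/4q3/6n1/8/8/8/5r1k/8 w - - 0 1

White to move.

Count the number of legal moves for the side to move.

0

White to move; king on e8.
In check: yes, from the black queen on e7.
Legal moves: none.
Count: 0.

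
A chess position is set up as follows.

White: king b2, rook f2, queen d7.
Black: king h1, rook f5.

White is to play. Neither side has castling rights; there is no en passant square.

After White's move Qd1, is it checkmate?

yes

After Qd1: black king on h1; in check: yes, from the white queen on d1.
King squares — g1: attacked by Qd1; g2: attacked by Rf2; h2: attacked by Rf2.
Black has no legal moves → checkmate.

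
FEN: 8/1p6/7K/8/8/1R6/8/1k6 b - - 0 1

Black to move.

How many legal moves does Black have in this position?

4

Black to move; king on b1.
In check: yes, from the white rook on b3.
Legal moves: Kc2, Ka2, Kc1, Ka1.
Count: 4.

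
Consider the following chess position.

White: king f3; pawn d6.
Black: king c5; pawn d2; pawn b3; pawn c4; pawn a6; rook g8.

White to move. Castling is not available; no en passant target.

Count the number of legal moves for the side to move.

6

White to move; king on f3.
In check: no.
Legal moves: Kf4, Ke4, Ke3, Kf2, Ke2, d7.
Count: 6.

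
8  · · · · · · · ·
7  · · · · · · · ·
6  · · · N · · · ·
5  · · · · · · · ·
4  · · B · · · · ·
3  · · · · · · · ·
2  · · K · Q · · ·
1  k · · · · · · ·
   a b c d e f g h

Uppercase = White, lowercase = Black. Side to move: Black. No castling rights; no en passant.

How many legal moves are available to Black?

Black to move; king on a1.
In check: no.
Legal moves: none.
Count: 0.

0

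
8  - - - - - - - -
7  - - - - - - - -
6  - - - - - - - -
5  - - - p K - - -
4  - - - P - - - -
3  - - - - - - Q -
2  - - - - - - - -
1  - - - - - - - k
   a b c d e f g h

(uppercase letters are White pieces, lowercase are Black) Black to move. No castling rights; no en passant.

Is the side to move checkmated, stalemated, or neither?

Black to move; black king on h1.
In check: no.
King squares — g1: attacked by Qg3; g2: attacked by Qg3; h2: attacked by Qg3.
Legal moves for Black: none.
Not in check and no legal moves → stalemate.

stalemate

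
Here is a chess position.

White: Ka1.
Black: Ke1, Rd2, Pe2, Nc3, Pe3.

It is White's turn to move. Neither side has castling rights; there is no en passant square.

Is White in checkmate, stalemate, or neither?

White to move; white king on a1.
In check: no.
King squares — b1: attacked by Nc3; a2: attacked by Rd2; b2: attacked by Rd2.
Legal moves for White: none.
Not in check and no legal moves → stalemate.

stalemate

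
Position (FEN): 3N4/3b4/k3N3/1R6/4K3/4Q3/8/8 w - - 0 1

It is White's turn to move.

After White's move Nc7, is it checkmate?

yes

After Nc7: black king on a6; in check: yes, from the white knight on c7.
King squares — a5: attacked by Rb5; b5: attacked by Nc7; b6: attacked by Qe3; a7: attacked by Qe3; b7: attacked by Rb5.
Black has no legal moves → checkmate.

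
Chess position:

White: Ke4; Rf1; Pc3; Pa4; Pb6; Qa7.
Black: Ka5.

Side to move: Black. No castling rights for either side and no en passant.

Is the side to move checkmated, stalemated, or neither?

Black to move; black king on a5.
In check: yes, from the white queen on a7.
King squares — a4: attacked by Qa7; b4: attacked by Pc3; b5: attacked by Pa4; a6: attacked by Qa7; b6: attacked by Qa7.
Legal moves for Black: none.
In check with no legal moves → checkmate.

checkmate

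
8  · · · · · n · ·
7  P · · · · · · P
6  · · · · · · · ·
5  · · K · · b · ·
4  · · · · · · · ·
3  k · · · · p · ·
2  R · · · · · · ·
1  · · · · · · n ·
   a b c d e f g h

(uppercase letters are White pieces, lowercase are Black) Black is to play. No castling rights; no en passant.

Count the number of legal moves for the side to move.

2

Black to move; king on a3.
In check: yes, from the white rook on a2.
Legal moves: Kb3, Kxa2.
Count: 2.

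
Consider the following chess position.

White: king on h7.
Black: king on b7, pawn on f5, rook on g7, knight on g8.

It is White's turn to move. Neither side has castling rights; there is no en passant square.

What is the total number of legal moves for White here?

White to move; king on h7.
In check: yes, from the black rook on g7.
Legal moves: Kh8, Kxg7.
Count: 2.

2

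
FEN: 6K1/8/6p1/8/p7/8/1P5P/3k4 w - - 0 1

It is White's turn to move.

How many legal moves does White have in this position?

White to move; king on g8.
In check: no.
Legal moves: Kh8, Kf8, Kh7, Kg7, Kf7, h3, b3, h4, b4.
Count: 9.

9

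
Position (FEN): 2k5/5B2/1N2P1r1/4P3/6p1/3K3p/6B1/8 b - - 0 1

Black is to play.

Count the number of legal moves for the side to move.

3

Black to move; king on c8.
In check: yes, from the white knight on b6.
Legal moves: Kd8, Kb8, Kc7.
Count: 3.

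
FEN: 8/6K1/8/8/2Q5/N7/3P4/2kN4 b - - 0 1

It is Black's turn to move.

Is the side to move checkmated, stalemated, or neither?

Black to move; black king on c1.
In check: yes, from the white queen on c4.
Legal moves for Black: Kxd2, Kxd1.
Black is in check but has 2 legal moves → neither.

neither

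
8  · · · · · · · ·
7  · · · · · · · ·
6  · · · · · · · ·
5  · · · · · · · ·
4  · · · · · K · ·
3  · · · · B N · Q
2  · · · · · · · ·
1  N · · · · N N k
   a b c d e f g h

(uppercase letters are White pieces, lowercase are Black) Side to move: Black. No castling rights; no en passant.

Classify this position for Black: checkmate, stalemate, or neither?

Black to move; black king on h1.
In check: yes, from the white queen on h3.
King squares — g1: attacked by Be3; g2: attacked by Qh3; h2: attacked by Nf1.
Legal moves for Black: none.
In check with no legal moves → checkmate.

checkmate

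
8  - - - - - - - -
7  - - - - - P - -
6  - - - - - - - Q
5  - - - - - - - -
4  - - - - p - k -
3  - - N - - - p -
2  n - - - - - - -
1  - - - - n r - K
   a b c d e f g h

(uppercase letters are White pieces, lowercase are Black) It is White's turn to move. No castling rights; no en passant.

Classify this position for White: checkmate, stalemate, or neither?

checkmate

White to move; white king on h1.
In check: yes, from the black rook on f1.
King squares — g1: attacked by Rf1; g2: attacked by Ne1; h2: attacked by Pg3.
Legal moves for White: none.
In check with no legal moves → checkmate.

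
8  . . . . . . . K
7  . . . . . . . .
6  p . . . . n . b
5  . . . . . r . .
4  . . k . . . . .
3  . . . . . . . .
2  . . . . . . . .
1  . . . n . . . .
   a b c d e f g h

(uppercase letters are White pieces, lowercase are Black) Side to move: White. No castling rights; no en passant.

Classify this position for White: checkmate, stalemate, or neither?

stalemate

White to move; white king on h8.
In check: no.
King squares — g7: attacked by Bh6; h7: attacked by Nf6; g8: attacked by Nf6.
Legal moves for White: none.
Not in check and no legal moves → stalemate.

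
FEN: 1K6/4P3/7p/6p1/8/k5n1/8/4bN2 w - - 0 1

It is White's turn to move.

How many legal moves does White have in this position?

13

White to move; king on b8.
In check: no.
Legal moves: Kc8, Ka8, Kc7, Kb7, Ka7, Nxg3, Ne3, Nh2, Nd2, e8=Q, e8=R, e8=B, e8=N.
Count: 13.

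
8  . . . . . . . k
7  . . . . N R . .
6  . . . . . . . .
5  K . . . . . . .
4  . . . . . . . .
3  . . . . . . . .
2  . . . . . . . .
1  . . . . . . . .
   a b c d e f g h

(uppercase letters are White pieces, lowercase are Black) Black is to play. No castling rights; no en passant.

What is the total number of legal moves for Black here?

Black to move; king on h8.
In check: no.
Legal moves: none.
Count: 0.

0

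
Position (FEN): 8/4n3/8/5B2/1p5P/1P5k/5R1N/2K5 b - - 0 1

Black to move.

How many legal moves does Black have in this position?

3

Black to move; king on h3.
In check: yes, from the white bishop on f5.
Legal moves: Kxh4, Kg3, Nxf5.
Count: 3.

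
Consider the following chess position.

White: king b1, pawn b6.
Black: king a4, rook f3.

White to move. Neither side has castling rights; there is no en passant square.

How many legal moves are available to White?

White to move; king on b1.
In check: no.
Legal moves: Kc2, Kb2, Ka2, Kc1, Ka1, b7.
Count: 6.

6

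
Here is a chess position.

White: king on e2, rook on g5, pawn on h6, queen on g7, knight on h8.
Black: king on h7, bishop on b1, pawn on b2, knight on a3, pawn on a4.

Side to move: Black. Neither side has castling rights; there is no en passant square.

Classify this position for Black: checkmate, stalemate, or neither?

Black to move; black king on h7.
In check: yes, from the white queen on g7.
King squares — g6: attacked by Rg5; h6: attacked by Qg7; g7: attacked by Rg5; g8: attacked by Qg7; h8: attacked by Qg7.
Legal moves for Black: none.
In check with no legal moves → checkmate.

checkmate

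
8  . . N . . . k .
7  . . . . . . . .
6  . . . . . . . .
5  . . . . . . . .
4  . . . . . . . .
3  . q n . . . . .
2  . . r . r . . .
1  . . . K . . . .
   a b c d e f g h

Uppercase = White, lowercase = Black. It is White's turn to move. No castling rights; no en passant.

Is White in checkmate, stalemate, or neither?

checkmate

White to move; white king on d1.
In check: yes, from the black knight on c3.
King squares — c1: attacked by Rc2; e1: attacked by Re2; c2: attacked by Re2; d2: attacked by Rc2; e2: attacked by Rc2.
Legal moves for White: none.
In check with no legal moves → checkmate.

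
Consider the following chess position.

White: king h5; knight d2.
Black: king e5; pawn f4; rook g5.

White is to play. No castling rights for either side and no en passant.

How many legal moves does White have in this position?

3

White to move; king on h5.
In check: yes, from the black rook on g5.
Legal moves: Kh6, Kxg5, Kh4.
Count: 3.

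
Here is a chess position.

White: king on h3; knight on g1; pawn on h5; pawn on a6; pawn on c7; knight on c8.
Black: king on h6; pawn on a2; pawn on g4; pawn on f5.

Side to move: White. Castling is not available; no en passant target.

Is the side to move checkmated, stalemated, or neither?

White to move; white king on h3.
In check: yes, from the black pawn on g4.
King squares — g2: available; h2: available; g3: available; g4: attacked by Pf5; h4: available.
Legal moves for White: Kh4, Kg3, Kh2, Kg2.
White is in check but has 4 legal moves → neither.

neither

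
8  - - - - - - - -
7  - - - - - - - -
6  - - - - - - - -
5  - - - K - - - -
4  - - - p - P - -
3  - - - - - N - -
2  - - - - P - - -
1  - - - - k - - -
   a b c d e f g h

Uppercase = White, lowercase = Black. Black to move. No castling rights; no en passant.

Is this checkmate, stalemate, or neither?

neither

Black to move; black king on e1.
In check: yes, from the white knight on f3.
King squares — d1: available; f1: available; d2: attacked by Nf3; e2: available; f2: available.
Legal moves for Black: Kf2, Kxe2, Kf1, Kd1.
Black is in check but has 4 legal moves → neither.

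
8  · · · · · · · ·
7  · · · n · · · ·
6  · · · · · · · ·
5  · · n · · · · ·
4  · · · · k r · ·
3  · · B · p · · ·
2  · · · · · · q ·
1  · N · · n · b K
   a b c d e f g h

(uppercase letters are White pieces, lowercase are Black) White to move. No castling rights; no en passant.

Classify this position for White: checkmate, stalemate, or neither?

checkmate

White to move; white king on h1.
In check: yes, from the black queen on g2.
King squares — g1: attacked by Qg2; g2: attacked by Ne1; h2: attacked by Bg1.
Legal moves for White: none.
In check with no legal moves → checkmate.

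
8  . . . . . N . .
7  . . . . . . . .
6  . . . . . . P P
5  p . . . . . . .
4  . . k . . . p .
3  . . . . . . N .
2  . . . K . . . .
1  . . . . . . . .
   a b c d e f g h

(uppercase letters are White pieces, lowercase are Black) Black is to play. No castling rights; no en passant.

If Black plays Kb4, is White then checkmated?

After Kb4: white king on d2; in check: no.
White is not in check, so this cannot be checkmate.

no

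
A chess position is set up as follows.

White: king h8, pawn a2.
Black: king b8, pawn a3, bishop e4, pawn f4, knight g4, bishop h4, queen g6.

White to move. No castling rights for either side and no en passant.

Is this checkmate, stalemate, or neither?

White to move; white king on h8.
In check: no.
King squares — g7: attacked by Qg6; h7: attacked by Qg6; g8: attacked by Qg6.
Legal moves for White: none.
Not in check and no legal moves → stalemate.

stalemate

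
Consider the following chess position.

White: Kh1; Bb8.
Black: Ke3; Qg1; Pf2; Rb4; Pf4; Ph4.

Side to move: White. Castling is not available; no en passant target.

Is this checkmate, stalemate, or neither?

checkmate

White to move; white king on h1.
In check: yes, from the black queen on g1.
King squares — g1: attacked by Pf2; g2: attacked by Qg1; h2: attacked by Qg1.
Legal moves for White: none.
In check with no legal moves → checkmate.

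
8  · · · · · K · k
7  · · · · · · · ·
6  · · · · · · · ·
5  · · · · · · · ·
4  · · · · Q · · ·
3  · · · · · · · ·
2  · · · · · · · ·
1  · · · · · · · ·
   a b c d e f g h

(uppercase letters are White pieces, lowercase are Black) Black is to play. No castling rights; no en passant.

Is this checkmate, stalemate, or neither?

Black to move; black king on h8.
In check: no.
King squares — g7: attacked by Kf8; h7: attacked by Qe4; g8: attacked by Kf8.
Legal moves for Black: none.
Not in check and no legal moves → stalemate.

stalemate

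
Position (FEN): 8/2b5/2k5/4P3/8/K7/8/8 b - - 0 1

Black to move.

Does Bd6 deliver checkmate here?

no

After Bd6: white king on a3; in check: yes, from the black bishop on d6.
White has 5 legal replies: Ka4, Kb3, Kb2, Ka2, exd6.
In check but a legal move exists → not checkmate.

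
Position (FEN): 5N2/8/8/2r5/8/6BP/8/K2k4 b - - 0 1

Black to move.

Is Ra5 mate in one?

After Ra5: white king on a1; in check: yes, from the black rook on a5.
White has 2 legal replies: Kb2, Kb1.
In check but a legal move exists → not checkmate.

no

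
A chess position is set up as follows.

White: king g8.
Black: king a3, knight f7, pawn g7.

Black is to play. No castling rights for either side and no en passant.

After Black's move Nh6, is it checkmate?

After Nh6: white king on g8; in check: yes, from the black knight on h6.
White has 4 legal replies: Kh8, Kf8, Kh7, Kxg7.
In check but a legal move exists → not checkmate.

no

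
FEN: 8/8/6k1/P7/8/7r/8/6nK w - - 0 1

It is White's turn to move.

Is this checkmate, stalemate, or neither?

neither

White to move; white king on h1.
In check: yes, from the black rook on h3.
King squares — g1: available; g2: available; h2: attacked by Rh3.
Legal moves for White: Kg2, Kxg1.
White is in check but has 2 legal moves → neither.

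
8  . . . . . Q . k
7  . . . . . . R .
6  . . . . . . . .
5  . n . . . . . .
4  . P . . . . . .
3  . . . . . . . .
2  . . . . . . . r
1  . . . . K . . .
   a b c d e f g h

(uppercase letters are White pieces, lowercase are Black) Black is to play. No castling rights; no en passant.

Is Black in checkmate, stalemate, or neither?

Black to move; black king on h8.
In check: yes, from the white queen on f8.
King squares — g7: attacked by Qf8; h7: attacked by Rg7; g8: attacked by Rg7.
Legal moves for Black: none.
In check with no legal moves → checkmate.

checkmate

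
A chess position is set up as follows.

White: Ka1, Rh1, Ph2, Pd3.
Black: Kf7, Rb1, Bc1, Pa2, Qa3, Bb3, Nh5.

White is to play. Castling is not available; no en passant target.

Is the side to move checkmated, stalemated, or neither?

checkmate

White to move; white king on a1.
In check: yes, from the black rook on b1.
King squares — b1: attacked by Pa2; a2: attacked by Qa3; b2: attacked by Rb1.
Legal moves for White: none.
In check with no legal moves → checkmate.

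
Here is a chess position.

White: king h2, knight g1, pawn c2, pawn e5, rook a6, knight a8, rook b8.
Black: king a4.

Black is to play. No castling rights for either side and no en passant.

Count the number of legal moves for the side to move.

0

Black to move; king on a4.
In check: yes, from the white rook on a6.
Legal moves: none.
Count: 0.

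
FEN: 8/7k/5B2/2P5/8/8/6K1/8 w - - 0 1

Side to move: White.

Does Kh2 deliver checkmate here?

no

After Kh2: black king on h7; in check: no.
Black is not in check, so this cannot be checkmate.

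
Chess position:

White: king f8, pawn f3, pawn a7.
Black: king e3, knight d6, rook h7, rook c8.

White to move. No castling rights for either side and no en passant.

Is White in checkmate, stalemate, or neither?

White to move; white king on f8.
In check: yes, from the black rook on c8.
King squares — e7: attacked by Rh7; f7: attacked by Nd6; g7: attacked by Rh7; e8: attacked by Nd6; g8: attacked by Rc8.
Legal moves for White: none.
In check with no legal moves → checkmate.

checkmate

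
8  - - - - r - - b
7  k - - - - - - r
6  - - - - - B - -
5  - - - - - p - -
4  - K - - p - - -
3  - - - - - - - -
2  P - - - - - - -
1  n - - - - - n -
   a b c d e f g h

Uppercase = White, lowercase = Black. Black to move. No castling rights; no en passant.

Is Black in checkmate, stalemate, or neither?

Black to move; black king on a7.
In check: no.
Legal moves for Black include: Bg7, Bxf6, Rg8, Rf8, Rd8, Rc8, Rb8+, Ra8, Ree7, Re6, Re5, Rg7, Rf7, Rhe7, Rd7, Rc7, Rb7+, Rh6, ... (list truncated; more exist).
Black has legal moves and is not in check → neither.

neither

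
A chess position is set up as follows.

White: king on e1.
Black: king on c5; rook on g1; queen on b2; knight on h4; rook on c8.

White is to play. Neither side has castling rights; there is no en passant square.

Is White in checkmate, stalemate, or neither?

White to move; white king on e1.
In check: yes, from the black rook on g1.
King squares — d1: attacked by Rg1; f1: attacked by Rg1; d2: attacked by Qb2; e2: attacked by Qb2; f2: attacked by Qb2.
Legal moves for White: none.
In check with no legal moves → checkmate.

checkmate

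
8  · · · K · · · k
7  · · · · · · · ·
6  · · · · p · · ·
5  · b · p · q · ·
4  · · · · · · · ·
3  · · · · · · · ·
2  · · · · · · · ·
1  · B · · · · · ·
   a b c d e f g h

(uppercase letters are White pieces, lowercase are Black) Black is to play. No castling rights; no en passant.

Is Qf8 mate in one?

no

After Qf8: white king on d8; in check: yes, from the black queen on f8.
White has 1 legal reply: Kc7.
In check but a legal move exists → not checkmate.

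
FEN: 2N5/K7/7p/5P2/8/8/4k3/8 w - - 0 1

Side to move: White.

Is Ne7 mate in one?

no

After Ne7: black king on e2; in check: no.
Black is not in check, so this cannot be checkmate.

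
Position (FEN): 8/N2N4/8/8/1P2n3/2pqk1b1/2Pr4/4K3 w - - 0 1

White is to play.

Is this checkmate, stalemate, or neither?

White to move; white king on e1.
In check: yes, from the black bishop on g3.
King squares — d1: attacked by Rd2; f1: attacked by Qd3; d2: attacked by Pc3; e2: attacked by Rd2; f2: attacked by Rd2.
Legal moves for White: none.
In check with no legal moves → checkmate.

checkmate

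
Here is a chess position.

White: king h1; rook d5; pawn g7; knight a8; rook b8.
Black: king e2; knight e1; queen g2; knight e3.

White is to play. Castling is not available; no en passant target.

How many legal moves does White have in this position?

White to move; king on h1.
In check: yes, from the black queen on g2.
Legal moves: none.
Count: 0.

0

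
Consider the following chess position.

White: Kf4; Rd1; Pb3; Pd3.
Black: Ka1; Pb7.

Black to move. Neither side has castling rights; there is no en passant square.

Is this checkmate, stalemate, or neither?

neither

Black to move; black king on a1.
In check: yes, from the white rook on d1.
King squares — b1: attacked by Rd1; a2: available; b2: available.
Legal moves for Black: Kb2, Ka2.
Black is in check but has 2 legal moves → neither.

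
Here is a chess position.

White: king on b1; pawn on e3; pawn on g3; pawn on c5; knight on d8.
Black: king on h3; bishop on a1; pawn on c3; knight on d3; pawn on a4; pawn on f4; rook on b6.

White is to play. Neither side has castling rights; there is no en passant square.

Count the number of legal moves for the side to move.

4

White to move; king on b1.
In check: yes, from the black rook on b6.
Legal moves: Kc2, Ka2, Kxa1, cxb6.
Count: 4.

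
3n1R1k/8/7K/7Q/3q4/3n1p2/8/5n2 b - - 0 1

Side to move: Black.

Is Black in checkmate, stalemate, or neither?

checkmate

Black to move; black king on h8.
In check: yes, from the white rook on f8.
King squares — g7: attacked by Kh6; h7: attacked by Kh6; g8: attacked by Rf8.
Legal moves for Black: none.
In check with no legal moves → checkmate.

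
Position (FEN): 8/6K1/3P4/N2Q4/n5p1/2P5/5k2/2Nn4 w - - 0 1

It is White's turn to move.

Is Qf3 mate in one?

no

After Qf3: black king on f2; in check: yes, from the white queen on f3.
Black has 4 legal replies: Kxf3, Kg1, Ke1, gxf3.
In check but a legal move exists → not checkmate.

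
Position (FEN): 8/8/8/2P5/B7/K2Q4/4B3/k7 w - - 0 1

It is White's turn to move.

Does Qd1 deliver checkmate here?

yes

After Qd1: black king on a1; in check: yes, from the white queen on d1.
King squares — b1: attacked by Qd1; a2: attacked by Ka3; b2: attacked by Ka3.
Black has no legal moves → checkmate.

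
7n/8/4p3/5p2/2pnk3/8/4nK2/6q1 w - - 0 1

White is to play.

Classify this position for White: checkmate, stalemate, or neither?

White to move; white king on f2.
In check: yes, from the black queen on g1.
King squares — e1: attacked by Qg1; f1: attacked by Qg1; g1: attacked by Ne2; e2: attacked by Nd4; g2: attacked by Qg1; e3: attacked by Qg1; f3: attacked by Nd4; g3: attacked by Qg1.
Legal moves for White: none.
In check with no legal moves → checkmate.

checkmate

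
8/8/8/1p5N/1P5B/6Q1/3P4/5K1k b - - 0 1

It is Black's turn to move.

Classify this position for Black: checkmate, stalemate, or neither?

Black to move; black king on h1.
In check: no.
King squares — g1: attacked by Kf1; g2: attacked by Kf1; h2: attacked by Qg3.
Legal moves for Black: none.
Not in check and no legal moves → stalemate.

stalemate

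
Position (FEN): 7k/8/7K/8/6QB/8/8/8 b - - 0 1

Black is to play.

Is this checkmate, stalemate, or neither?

stalemate

Black to move; black king on h8.
In check: no.
King squares — g7: attacked by Qg4; h7: attacked by Kh6; g8: attacked by Qg4.
Legal moves for Black: none.
Not in check and no legal moves → stalemate.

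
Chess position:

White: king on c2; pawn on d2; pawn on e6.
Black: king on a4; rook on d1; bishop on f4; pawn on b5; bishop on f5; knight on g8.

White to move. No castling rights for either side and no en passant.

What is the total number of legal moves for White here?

White to move; king on c2.
In check: yes, from the black bishop on f5.
Legal moves: Kc3, Kb2, Kxd1, d3.
Count: 4.

4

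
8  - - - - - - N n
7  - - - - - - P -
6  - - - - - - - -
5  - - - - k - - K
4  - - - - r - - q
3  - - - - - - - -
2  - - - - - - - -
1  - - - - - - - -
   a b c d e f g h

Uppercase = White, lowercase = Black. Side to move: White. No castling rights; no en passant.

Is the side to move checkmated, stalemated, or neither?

White to move; white king on h5.
In check: yes, from the black queen on h4.
King squares — g4: attacked by Re4; h4: attacked by Re4; g5: attacked by Qh4; g6: attacked by Nh8; h6: attacked by Qh4.
Legal moves for White: none.
In check with no legal moves → checkmate.

checkmate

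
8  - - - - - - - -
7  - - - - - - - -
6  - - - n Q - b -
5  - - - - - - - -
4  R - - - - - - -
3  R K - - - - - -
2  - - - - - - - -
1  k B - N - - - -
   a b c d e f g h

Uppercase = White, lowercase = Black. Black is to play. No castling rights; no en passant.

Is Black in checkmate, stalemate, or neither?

Black to move; black king on a1.
In check: yes, from the white rook on a3.
King squares — b1: available; a2: attacked by Bb1; b2: attacked by Nd1.
Legal moves for Black: Kxb1.
Black is in check but has 1 legal move → neither.

neither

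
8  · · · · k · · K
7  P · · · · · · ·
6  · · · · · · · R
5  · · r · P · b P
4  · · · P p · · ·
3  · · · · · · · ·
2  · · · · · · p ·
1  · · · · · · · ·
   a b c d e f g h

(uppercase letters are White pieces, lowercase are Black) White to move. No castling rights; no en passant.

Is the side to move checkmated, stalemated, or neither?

neither

White to move; white king on h8.
In check: no.
Legal moves for White: Kg8, Kh7, Kg7, Rh7, Rg6, Rf6, Re6+, Rd6, Rc6, Rb6, Ra6, dxc5, a8=Q+, a8=R+, a8=B, a8=N, e6, d5.
White has 18 legal moves and is not in check → neither.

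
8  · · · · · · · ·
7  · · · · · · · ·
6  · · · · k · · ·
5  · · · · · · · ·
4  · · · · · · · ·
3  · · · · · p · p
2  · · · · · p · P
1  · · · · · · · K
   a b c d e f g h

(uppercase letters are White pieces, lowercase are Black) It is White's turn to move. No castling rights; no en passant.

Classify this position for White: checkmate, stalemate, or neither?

White to move; white king on h1.
In check: no.
King squares — g1: attacked by Pf2; g2: attacked by Pf3; h2: own pawn.
Legal moves for White: none.
Not in check and no legal moves → stalemate.

stalemate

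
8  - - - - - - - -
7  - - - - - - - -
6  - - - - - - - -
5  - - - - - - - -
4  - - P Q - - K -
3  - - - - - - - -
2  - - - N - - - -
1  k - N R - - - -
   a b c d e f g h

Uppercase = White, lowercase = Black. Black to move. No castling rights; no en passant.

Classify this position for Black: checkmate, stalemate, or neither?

checkmate

Black to move; black king on a1.
In check: yes, from the white queen on d4.
King squares — b1: attacked by Nd2; a2: attacked by Nc1; b2: attacked by Qd4.
Legal moves for Black: none.
In check with no legal moves → checkmate.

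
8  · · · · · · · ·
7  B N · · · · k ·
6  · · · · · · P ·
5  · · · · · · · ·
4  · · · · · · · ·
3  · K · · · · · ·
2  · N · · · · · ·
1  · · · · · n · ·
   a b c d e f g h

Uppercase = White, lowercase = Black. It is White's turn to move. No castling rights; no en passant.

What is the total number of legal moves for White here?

22

White to move; king on b3.
In check: no.
Legal moves: Nd8, Nd6, Nc5, Na5, Bb8, Bb6, Bc5, Bd4+, Be3, Bf2, Bg1, Kc4, Kb4, Ka4, Kc3, Ka3, Kc2, Ka2, Nc4, Na4, Nd3, Nd1.
Count: 22.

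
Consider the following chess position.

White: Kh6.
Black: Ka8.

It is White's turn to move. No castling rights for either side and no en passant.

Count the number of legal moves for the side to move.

White to move; king on h6.
In check: no.
Legal moves: Kh7, Kg7, Kg6, Kh5, Kg5.
Count: 5.

5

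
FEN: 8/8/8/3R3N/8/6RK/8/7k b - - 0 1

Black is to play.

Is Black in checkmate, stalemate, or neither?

stalemate

Black to move; black king on h1.
In check: no.
King squares — g1: attacked by Rg3; g2: attacked by Rg3; h2: attacked by Kh3.
Legal moves for Black: none.
Not in check and no legal moves → stalemate.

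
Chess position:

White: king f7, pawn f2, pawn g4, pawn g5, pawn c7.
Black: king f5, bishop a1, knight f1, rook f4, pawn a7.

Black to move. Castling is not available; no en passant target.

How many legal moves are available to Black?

Black to move; king on f5.
In check: yes, from the white pawn on g4.
Legal moves: Kxg5+, Ke5+, Kxg4+, Ke4+, Rxg4.
Count: 5.

5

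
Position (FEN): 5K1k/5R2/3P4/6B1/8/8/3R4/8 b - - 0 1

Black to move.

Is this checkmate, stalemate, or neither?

Black to move; black king on h8.
In check: no.
King squares — g7: attacked by Rf7; h7: attacked by Rf7; g8: attacked by Kf8.
Legal moves for Black: none.
Not in check and no legal moves → stalemate.

stalemate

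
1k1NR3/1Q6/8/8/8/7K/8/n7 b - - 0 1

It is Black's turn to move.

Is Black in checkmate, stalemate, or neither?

Black to move; black king on b8.
In check: yes, from the white queen on b7.
King squares — a7: attacked by Qb7; b7: attacked by Nd8; c7: attacked by Qb7; a8: attacked by Qb7; c8: attacked by Qb7.
Legal moves for Black: none.
In check with no legal moves → checkmate.

checkmate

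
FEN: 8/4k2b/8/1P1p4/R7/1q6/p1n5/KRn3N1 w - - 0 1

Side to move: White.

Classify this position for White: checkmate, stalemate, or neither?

White to move; white king on a1.
In check: yes, from the black knight on c2.
King squares — b1: own rook; a2: attacked by Nc1; b2: attacked by Qb3.
Legal moves for White: none.
In check with no legal moves → checkmate.

checkmate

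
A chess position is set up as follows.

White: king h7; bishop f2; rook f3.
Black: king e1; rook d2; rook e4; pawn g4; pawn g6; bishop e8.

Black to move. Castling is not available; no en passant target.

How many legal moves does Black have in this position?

Black to move; king on e1.
In check: yes, from the white bishop on f2.
Legal moves: Ke2, Kf1, Kd1, Rxf2.
Count: 4.

4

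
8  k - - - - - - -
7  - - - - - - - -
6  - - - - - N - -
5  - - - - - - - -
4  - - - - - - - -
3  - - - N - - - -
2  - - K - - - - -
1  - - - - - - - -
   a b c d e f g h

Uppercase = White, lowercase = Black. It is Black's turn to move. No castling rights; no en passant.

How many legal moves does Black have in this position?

3

Black to move; king on a8.
In check: no.
Legal moves: Kb8, Kb7, Ka7.
Count: 3.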